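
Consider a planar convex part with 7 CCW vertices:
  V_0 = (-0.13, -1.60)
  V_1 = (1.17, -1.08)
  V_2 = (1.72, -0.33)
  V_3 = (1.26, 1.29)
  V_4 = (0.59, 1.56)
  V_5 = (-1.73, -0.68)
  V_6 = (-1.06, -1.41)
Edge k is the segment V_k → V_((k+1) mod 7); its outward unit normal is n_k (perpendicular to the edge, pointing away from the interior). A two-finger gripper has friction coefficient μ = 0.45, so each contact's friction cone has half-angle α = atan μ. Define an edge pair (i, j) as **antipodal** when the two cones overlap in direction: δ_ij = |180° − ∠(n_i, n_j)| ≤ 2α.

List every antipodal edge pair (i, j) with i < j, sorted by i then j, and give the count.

count = 6; pairs: (0,3), (0,4), (1,4), (2,5), (3,5), (3,6)

α = atan 0.45 = 24.23°;  2α = 48.46°
n_0 = (+0.3714, -0.9285)
n_1 = (+0.8064, -0.5914)
n_2 = (+0.9620, +0.2732)
n_3 = (+0.3738, +0.9275)
n_4 = (-0.6946, +0.7194)
n_5 = (-0.7367, -0.6762)
n_6 = (-0.2002, -0.9798)
  (0,1): δ = 148.06°  ·
  (0,2): δ = 95.95°  ·
  (0,3): δ = 43.75°  ✓
  (0,4): δ = 22.19°  ✓
  (0,5): δ = 110.74°  ·
  (0,6): δ = 146.65°  ·
  (1,2): δ = 127.89°  ·
  (1,3): δ = 75.69°  ·
  (1,4): δ = 9.75°  ✓
  (1,5): δ = 78.80°  ·
  (1,6): δ = 114.71°  ·
  (2,3): δ = 127.80°  ·
  (2,4): δ = 61.86°  ·
  (2,5): δ = 26.69°  ✓
  (2,6): δ = 62.60°  ·
  (3,4): δ = 114.06°  ·
  (3,5): δ = 25.51°  ✓
  (3,6): δ = 10.40°  ✓
  (4,5): δ = 91.45°  ·
  (4,6): δ = 55.54°  ·
  (5,6): δ = 144.09°  ·
antipodal pairs: 6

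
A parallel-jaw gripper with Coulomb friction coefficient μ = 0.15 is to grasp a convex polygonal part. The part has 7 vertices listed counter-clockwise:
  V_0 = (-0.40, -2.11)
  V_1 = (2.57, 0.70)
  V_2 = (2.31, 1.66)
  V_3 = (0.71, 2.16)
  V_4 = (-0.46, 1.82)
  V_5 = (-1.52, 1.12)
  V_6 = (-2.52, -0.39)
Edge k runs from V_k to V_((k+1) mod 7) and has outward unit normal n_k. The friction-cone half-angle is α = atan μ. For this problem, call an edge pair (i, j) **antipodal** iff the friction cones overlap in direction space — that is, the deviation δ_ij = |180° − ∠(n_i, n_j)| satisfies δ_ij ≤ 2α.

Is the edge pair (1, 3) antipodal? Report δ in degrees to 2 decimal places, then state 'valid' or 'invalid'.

α = atan 0.15 = 8.53°;  2α = 17.06°
edge 1: e_1 = (-0.26, +0.96);  n_1 = (+0.9652, +0.2614)
edge 3: e_3 = (-1.17, -0.34);  n_3 = (-0.2791, +0.9603)
∠(n_1, n_3) = 91.05°
δ = |180° − 91.05°| = 88.95°
88.95° > 2α = 17.06°  →  invalid

δ = 88.95°, invalid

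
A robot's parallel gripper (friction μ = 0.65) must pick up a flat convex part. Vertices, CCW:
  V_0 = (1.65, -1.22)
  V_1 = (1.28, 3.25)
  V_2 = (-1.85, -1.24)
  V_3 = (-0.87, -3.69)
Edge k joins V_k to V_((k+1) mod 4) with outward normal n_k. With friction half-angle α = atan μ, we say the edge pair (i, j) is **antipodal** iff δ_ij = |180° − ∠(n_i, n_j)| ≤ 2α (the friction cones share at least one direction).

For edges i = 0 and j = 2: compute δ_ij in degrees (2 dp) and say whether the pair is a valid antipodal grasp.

δ = 17.07°, valid

α = atan 0.65 = 33.02°;  2α = 66.05°
edge 0: e_0 = (-0.37, +4.47);  n_0 = (+0.9966, +0.0825)
edge 2: e_2 = (+0.98, -2.45);  n_2 = (-0.9285, -0.3714)
∠(n_0, n_2) = 162.93°
δ = |180° − 162.93°| = 17.07°
17.07° ≤ 2α = 66.05°  →  valid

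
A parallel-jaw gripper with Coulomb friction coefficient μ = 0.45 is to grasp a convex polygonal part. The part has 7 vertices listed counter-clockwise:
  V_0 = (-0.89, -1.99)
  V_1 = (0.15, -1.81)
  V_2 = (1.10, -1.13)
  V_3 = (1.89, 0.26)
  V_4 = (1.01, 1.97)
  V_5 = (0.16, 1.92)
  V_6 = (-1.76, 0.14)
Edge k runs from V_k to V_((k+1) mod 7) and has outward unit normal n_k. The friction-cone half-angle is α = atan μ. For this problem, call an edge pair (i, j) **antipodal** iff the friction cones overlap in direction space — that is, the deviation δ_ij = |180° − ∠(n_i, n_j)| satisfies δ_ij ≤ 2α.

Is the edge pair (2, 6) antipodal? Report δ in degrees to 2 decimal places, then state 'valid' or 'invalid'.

α = atan 0.45 = 24.23°;  2α = 48.46°
edge 2: e_2 = (+0.79, +1.39);  n_2 = (+0.8694, -0.4941)
edge 6: e_6 = (+0.87, -2.13);  n_6 = (-0.9258, -0.3781)
∠(n_2, n_6) = 128.17°
δ = |180° − 128.17°| = 51.83°
51.83° > 2α = 48.46°  →  invalid

δ = 51.83°, invalid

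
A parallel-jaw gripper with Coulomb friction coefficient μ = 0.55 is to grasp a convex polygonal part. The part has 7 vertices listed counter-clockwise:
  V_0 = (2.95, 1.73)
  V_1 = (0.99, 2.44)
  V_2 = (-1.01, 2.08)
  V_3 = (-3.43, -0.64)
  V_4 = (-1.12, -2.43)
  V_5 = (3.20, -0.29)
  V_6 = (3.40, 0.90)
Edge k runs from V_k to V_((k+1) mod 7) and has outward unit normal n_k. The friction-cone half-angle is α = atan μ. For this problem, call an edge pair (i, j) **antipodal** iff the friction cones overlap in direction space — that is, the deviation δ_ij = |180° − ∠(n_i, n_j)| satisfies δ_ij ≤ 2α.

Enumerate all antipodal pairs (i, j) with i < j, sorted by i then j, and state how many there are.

count = 7; pairs: (0,3), (0,4), (1,3), (1,4), (2,4), (2,5), (3,6)

α = atan 0.55 = 28.81°;  2α = 57.62°
n_0 = (+0.3406, +0.9402)
n_1 = (-0.1772, +0.9842)
n_2 = (-0.7471, +0.6647)
n_3 = (-0.6125, -0.7905)
n_4 = (+0.4439, -0.8961)
n_5 = (+0.9862, -0.1657)
n_6 = (+0.8791, +0.4766)
  (0,1): δ = 149.88°  ·
  (0,2): δ = 111.75°  ·
  (0,3): δ = 17.86°  ✓
  (0,4): δ = 46.27°  ✓
  (0,5): δ = 100.37°  ·
  (0,6): δ = 138.38°  ·
  (1,2): δ = 141.86°  ·
  (1,3): δ = 47.98°  ✓
  (1,4): δ = 16.15°  ✓
  (1,5): δ = 70.26°  ·
  (1,6): δ = 108.26°  ·
  (2,3): δ = 86.11°  ·
  (2,4): δ = 21.99°  ✓
  (2,5): δ = 32.12°  ✓
  (2,6): δ = 70.12°  ·
  (3,4): δ = 115.88°  ·
  (3,5): δ = 61.77°  ·
  (3,6): δ = 23.76°  ✓
  (4,5): δ = 125.89°  ·
  (4,6): δ = 87.89°  ·
  (5,6): δ = 141.99°  ·
antipodal pairs: 7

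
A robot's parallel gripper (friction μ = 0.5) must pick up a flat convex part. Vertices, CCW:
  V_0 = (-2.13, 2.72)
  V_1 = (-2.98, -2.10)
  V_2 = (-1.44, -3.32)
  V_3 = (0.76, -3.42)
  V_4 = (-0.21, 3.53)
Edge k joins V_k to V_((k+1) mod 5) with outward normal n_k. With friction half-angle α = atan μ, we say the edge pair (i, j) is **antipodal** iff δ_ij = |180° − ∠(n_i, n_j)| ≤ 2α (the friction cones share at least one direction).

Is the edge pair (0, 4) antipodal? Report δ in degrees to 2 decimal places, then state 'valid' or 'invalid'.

α = atan 0.5 = 26.57°;  2α = 53.13°
edge 0: e_0 = (-0.85, -4.82);  n_0 = (-0.9848, +0.1737)
edge 4: e_4 = (-1.92, -0.81);  n_4 = (-0.3887, +0.9214)
∠(n_0, n_4) = 57.13°
δ = |180° − 57.13°| = 122.87°
122.87° > 2α = 53.13°  →  invalid

δ = 122.87°, invalid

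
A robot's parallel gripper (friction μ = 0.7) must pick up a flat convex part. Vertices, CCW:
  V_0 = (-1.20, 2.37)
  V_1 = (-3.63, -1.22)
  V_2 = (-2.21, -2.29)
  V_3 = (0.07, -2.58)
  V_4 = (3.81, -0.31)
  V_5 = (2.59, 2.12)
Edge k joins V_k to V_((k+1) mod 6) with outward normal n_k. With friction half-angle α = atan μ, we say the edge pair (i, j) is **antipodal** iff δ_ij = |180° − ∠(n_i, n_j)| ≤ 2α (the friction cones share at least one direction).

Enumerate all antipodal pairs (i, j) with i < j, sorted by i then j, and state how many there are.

count = 8; pairs: (0,2), (0,3), (0,4), (1,4), (1,5), (2,4), (2,5), (3,5)

α = atan 0.7 = 34.99°;  2α = 69.98°
n_0 = (-0.8281, +0.5605)
n_1 = (-0.6018, -0.7986)
n_2 = (-0.1262, -0.9920)
n_3 = (+0.5189, -0.8549)
n_4 = (+0.8937, +0.4487)
n_5 = (+0.0658, +0.9978)
  (0,1): δ = 92.91°  ·
  (0,2): δ = 63.16°  ✓
  (0,3): δ = 24.65°  ✓
  (0,4): δ = 60.75°  ✓
  (0,5): δ = 120.32°  ·
  (1,2): δ = 150.25°  ·
  (1,3): δ = 111.75°  ·
  (1,4): δ = 26.34°  ✓
  (1,5): δ = 33.22°  ✓
  (2,3): δ = 141.50°  ·
  (2,4): δ = 56.09°  ✓
  (2,5): δ = 3.47°  ✓
  (3,4): δ = 94.60°  ·
  (3,5): δ = 35.03°  ✓
  (4,5): δ = 120.43°  ·
antipodal pairs: 8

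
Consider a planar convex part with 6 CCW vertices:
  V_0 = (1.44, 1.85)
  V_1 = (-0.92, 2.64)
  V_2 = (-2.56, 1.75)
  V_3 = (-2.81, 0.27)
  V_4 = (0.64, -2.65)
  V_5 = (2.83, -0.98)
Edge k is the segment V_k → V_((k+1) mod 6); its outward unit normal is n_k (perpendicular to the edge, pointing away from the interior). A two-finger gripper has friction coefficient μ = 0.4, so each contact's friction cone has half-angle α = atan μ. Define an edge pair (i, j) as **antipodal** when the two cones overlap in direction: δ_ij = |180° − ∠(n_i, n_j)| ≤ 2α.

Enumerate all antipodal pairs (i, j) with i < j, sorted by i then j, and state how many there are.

α = atan 0.4 = 21.80°;  2α = 43.60°
n_0 = (+0.3174, +0.9483)
n_1 = (-0.4770, +0.8789)
n_2 = (-0.9860, +0.1666)
n_3 = (-0.6460, -0.7633)
n_4 = (+0.6064, -0.7952)
n_5 = (+0.8976, +0.4409)
  (0,1): δ = 133.00°  ·
  (0,2): δ = 81.08°  ·
  (0,3): δ = 21.74°  ✓
  (0,4): δ = 55.84°  ·
  (0,5): δ = 134.67°  ·
  (1,2): δ = 128.08°  ·
  (1,3): δ = 68.73°  ·
  (1,4): δ = 8.84°  ✓
  (1,5): δ = 87.67°  ·
  (2,3): δ = 120.66°  ·
  (2,4): δ = 43.08°  ✓
  (2,5): δ = 35.75°  ✓
  (3,4): δ = 102.43°  ·
  (3,5): δ = 23.60°  ✓
  (4,5): δ = 101.17°  ·
antipodal pairs: 5

count = 5; pairs: (0,3), (1,4), (2,4), (2,5), (3,5)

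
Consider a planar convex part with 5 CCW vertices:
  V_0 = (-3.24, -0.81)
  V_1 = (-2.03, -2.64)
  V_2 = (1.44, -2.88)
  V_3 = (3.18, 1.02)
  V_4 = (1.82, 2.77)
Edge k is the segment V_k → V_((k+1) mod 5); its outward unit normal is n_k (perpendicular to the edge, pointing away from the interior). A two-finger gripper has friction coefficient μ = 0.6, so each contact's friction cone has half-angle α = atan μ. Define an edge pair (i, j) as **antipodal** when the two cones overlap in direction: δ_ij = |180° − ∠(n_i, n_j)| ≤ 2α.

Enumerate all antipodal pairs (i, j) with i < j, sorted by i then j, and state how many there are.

count = 5; pairs: (0,2), (0,3), (1,3), (1,4), (2,4)

α = atan 0.6 = 30.96°;  2α = 61.93°
n_0 = (-0.8341, -0.5515)
n_1 = (-0.0690, -0.9976)
n_2 = (+0.9132, -0.4074)
n_3 = (+0.7896, +0.6136)
n_4 = (-0.5776, +0.8163)
  (0,1): δ = 127.43°  ·
  (0,2): δ = 57.52°  ✓
  (0,3): δ = 4.38°  ✓
  (0,4): δ = 91.81°  ·
  (1,2): δ = 110.09°  ·
  (1,3): δ = 48.19°  ✓
  (1,4): δ = 39.24°  ✓
  (2,3): δ = 118.10°  ·
  (2,4): δ = 30.68°  ✓
  (3,4): δ = 92.57°  ·
antipodal pairs: 5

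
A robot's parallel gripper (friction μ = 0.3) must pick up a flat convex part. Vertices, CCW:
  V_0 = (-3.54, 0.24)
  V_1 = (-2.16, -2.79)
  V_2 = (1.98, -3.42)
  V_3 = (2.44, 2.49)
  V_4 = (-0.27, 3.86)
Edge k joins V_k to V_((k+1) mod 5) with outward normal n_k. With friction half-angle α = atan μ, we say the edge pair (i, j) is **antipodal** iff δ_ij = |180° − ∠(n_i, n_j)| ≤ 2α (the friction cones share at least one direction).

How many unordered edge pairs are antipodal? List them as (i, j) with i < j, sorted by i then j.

count = 2; pairs: (0,2), (1,3)

α = atan 0.3 = 16.70°;  2α = 33.40°
n_0 = (-0.9101, -0.4145)
n_1 = (-0.1504, -0.9886)
n_2 = (+0.9970, -0.0776)
n_3 = (+0.4512, +0.8924)
n_4 = (-0.7421, +0.6703)
  (0,1): δ = 123.14°  ·
  (0,2): δ = 28.94°  ✓
  (0,3): δ = 38.70°  ·
  (0,4): δ = 113.42°  ·
  (1,2): δ = 85.80°  ·
  (1,3): δ = 18.17°  ✓
  (1,4): δ = 56.56°  ·
  (2,3): δ = 112.37°  ·
  (2,4): δ = 37.64°  ·
  (3,4): δ = 105.27°  ·
antipodal pairs: 2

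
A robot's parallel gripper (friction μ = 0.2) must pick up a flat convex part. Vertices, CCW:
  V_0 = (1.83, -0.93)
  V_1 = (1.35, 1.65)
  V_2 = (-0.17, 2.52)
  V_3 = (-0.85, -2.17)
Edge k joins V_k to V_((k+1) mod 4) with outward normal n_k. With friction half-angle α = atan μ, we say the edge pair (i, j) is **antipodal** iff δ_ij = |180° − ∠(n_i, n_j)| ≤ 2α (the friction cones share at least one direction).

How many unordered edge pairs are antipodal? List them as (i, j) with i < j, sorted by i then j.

count = 1; pairs: (0,2)

α = atan 0.2 = 11.31°;  2α = 22.62°
n_0 = (+0.9831, +0.1829)
n_1 = (+0.4968, +0.8679)
n_2 = (-0.9897, +0.1435)
n_3 = (+0.4199, -0.9076)
  (0,1): δ = 130.32°  ·
  (0,2): δ = 18.79°  ✓
  (0,3): δ = 104.29°  ·
  (1,2): δ = 68.46°  ·
  (1,3): δ = 54.61°  ·
  (2,3): δ = 56.92°  ·
antipodal pairs: 1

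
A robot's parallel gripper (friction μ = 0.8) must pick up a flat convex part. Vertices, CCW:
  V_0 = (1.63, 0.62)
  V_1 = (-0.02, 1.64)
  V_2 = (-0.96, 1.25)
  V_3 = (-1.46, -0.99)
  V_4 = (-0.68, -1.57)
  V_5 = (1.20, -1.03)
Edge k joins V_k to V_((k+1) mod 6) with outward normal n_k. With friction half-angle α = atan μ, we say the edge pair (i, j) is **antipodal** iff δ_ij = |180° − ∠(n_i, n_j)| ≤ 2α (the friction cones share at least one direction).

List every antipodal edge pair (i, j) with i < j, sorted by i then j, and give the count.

α = atan 0.8 = 38.66°;  2α = 77.32°
n_0 = (+0.5258, +0.8506)
n_1 = (-0.3832, +0.9237)
n_2 = (-0.9760, +0.2179)
n_3 = (-0.5967, -0.8025)
n_4 = (+0.2761, -0.9611)
n_5 = (+0.9677, -0.2522)
  (0,1): δ = 125.74°  ·
  (0,2): δ = 70.86°  ✓
  (0,3): δ = 4.91°  ✓
  (0,4): δ = 47.75°  ✓
  (0,5): δ = 107.12°  ·
  (1,2): δ = 125.12°  ·
  (1,3): δ = 59.17°  ✓
  (1,4): δ = 6.51°  ✓
  (1,5): δ = 52.86°  ✓
  (2,3): δ = 114.05°  ·
  (2,4): δ = 61.39°  ✓
  (2,5): δ = 2.02°  ✓
  (3,4): δ = 127.34°  ·
  (3,5): δ = 67.97°  ✓
  (4,5): δ = 120.63°  ·
antipodal pairs: 9

count = 9; pairs: (0,2), (0,3), (0,4), (1,3), (1,4), (1,5), (2,4), (2,5), (3,5)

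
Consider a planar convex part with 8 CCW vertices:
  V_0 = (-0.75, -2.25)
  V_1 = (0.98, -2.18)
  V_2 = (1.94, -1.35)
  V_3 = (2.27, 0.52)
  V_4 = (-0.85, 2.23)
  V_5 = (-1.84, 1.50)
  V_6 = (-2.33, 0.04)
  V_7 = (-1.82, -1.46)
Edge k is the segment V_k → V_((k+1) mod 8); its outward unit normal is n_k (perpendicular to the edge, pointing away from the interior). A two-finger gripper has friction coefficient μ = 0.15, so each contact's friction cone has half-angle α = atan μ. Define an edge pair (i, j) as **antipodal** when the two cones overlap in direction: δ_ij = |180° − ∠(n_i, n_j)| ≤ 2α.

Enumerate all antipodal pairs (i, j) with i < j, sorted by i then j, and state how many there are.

α = atan 0.15 = 8.53°;  2α = 17.06°
n_0 = (+0.0404, -0.9992)
n_1 = (+0.6540, -0.7565)
n_2 = (+0.9848, -0.1738)
n_3 = (+0.4806, +0.8769)
n_4 = (-0.5935, +0.8049)
n_5 = (-0.9480, +0.3182)
n_6 = (-0.9468, -0.3219)
n_7 = (-0.5940, -0.8045)
  (0,1): δ = 141.47°  ·
  (0,2): δ = 102.33°  ·
  (0,3): δ = 31.04°  ·
  (0,4): δ = 34.09°  ·
  (0,5): δ = 69.13°  ·
  (0,6): δ = 106.46°  ·
  (0,7): δ = 141.24°  ·
  (1,2): δ = 140.85°  ·
  (1,3): δ = 69.57°  ·
  (1,4): δ = 4.44°  ✓
  (1,5): δ = 30.60°  ·
  (1,6): δ = 67.93°  ·
  (1,7): δ = 102.71°  ·
  (2,3): δ = 108.72°  ·
  (2,4): δ = 43.59°  ·
  (2,5): δ = 8.54°  ✓
  (2,6): δ = 28.79°  ·
  (2,7): δ = 63.57°  ·
  (3,4): δ = 114.87°  ·
  (3,5): δ = 79.83°  ·
  (3,6): δ = 42.50°  ·
  (3,7): δ = 7.71°  ✓
  (4,5): δ = 144.96°  ·
  (4,6): δ = 107.63°  ·
  (4,7): δ = 72.84°  ·
  (5,6): δ = 142.67°  ·
  (5,7): δ = 107.89°  ·
  (6,7): δ = 145.22°  ·
antipodal pairs: 3

count = 3; pairs: (1,4), (2,5), (3,7)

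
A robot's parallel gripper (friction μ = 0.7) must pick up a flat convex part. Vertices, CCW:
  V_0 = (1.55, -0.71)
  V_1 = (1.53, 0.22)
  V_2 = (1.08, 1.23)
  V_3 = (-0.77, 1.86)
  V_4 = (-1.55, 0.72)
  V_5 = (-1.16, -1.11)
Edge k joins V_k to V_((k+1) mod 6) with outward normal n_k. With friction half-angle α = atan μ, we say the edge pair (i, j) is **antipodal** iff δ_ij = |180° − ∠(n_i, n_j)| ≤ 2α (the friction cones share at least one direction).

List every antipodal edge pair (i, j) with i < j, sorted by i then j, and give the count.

count = 7; pairs: (0,3), (0,4), (1,3), (1,4), (2,4), (2,5), (3,5)

α = atan 0.7 = 34.99°;  2α = 69.98°
n_0 = (+0.9998, +0.0215)
n_1 = (+0.9134, +0.4070)
n_2 = (+0.3224, +0.9466)
n_3 = (-0.8253, +0.5647)
n_4 = (-0.9780, -0.2084)
n_5 = (+0.1460, -0.9893)
  (0,1): δ = 157.22°  ·
  (0,2): δ = 110.04°  ·
  (0,3): δ = 35.61°  ✓
  (0,4): δ = 10.80°  ✓
  (0,5): δ = 97.16°  ·
  (1,2): δ = 132.82°  ·
  (1,3): δ = 58.40°  ✓
  (1,4): δ = 11.98°  ✓
  (1,5): δ = 74.38°  ·
  (2,3): δ = 105.57°  ·
  (2,4): δ = 59.16°  ✓
  (2,5): δ = 27.20°  ✓
  (3,4): δ = 133.59°  ·
  (3,5): δ = 47.22°  ✓
  (4,5): δ = 93.63°  ·
antipodal pairs: 7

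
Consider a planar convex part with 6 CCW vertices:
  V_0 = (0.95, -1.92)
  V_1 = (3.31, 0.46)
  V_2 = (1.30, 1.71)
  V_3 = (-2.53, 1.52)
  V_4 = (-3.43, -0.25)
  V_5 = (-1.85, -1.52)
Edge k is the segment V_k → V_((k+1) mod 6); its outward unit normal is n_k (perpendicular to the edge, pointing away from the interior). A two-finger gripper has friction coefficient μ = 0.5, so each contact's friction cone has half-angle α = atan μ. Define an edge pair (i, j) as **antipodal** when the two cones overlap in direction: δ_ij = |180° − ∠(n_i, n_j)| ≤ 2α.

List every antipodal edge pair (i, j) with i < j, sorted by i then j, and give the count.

count = 6; pairs: (0,2), (0,3), (1,4), (1,5), (2,4), (2,5)

α = atan 0.5 = 26.57°;  2α = 53.13°
n_0 = (+0.7101, -0.7041)
n_1 = (+0.5281, +0.8492)
n_2 = (-0.0495, +0.9988)
n_3 = (-0.8914, +0.4532)
n_4 = (-0.6265, -0.7794)
n_5 = (-0.1414, -0.9899)
  (0,1): δ = 77.12°  ·
  (0,2): δ = 42.40°  ✓
  (0,3): δ = 17.81°  ✓
  (0,4): δ = 95.97°  ·
  (0,5): δ = 126.63°  ·
  (1,2): δ = 145.28°  ·
  (1,3): δ = 85.08°  ·
  (1,4): δ = 6.92°  ✓
  (1,5): δ = 23.75°  ✓
  (2,3): δ = 119.79°  ·
  (2,4): δ = 41.63°  ✓
  (2,5): δ = 10.97°  ✓
  (3,4): δ = 101.84°  ·
  (3,5): δ = 71.18°  ·
  (4,5): δ = 149.34°  ·
antipodal pairs: 6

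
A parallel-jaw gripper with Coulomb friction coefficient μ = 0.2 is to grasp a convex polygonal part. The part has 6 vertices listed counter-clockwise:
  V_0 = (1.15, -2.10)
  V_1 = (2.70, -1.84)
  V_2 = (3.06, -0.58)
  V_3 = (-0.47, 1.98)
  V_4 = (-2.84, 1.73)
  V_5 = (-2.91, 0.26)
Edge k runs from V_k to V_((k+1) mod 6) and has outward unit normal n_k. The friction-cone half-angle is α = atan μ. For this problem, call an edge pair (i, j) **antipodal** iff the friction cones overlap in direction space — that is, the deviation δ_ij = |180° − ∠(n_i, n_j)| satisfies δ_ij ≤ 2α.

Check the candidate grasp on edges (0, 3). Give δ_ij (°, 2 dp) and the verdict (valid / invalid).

α = atan 0.2 = 11.31°;  2α = 22.62°
edge 0: e_0 = (+1.55, +0.26);  n_0 = (+0.1654, -0.9862)
edge 3: e_3 = (-2.37, -0.25);  n_3 = (-0.1049, +0.9945)
∠(n_0, n_3) = 176.50°
δ = |180° − 176.50°| = 3.50°
3.50° ≤ 2α = 22.62°  →  valid

δ = 3.50°, valid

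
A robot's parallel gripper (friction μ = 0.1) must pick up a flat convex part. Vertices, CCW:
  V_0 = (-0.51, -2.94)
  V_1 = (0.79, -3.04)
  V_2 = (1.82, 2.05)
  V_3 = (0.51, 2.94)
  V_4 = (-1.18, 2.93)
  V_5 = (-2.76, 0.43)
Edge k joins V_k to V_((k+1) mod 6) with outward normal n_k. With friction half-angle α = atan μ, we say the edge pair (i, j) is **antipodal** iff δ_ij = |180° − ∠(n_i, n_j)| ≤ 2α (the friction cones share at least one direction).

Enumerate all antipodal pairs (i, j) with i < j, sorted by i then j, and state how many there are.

α = atan 0.1 = 5.71°;  2α = 11.42°
n_0 = (-0.0767, -0.9971)
n_1 = (+0.9801, -0.1983)
n_2 = (+0.5620, +0.8272)
n_3 = (-0.0059, +1.0000)
n_4 = (-0.8453, +0.5342)
n_5 = (-0.8317, -0.5553)
  (0,1): δ = 97.04°  ·
  (0,2): δ = 29.79°  ·
  (0,3): δ = 4.74°  ✓
  (0,4): δ = 62.11°  ·
  (0,5): δ = 128.13°  ·
  (1,2): δ = 112.75°  ·
  (1,3): δ = 78.22°  ·
  (1,4): δ = 20.85°  ·
  (1,5): δ = 45.17°  ·
  (2,3): δ = 145.47°  ·
  (2,4): δ = 88.10°  ·
  (2,5): δ = 22.08°  ·
  (3,4): δ = 122.63°  ·
  (3,5): δ = 56.61°  ·
  (4,5): δ = 113.98°  ·
antipodal pairs: 1

count = 1; pairs: (0,3)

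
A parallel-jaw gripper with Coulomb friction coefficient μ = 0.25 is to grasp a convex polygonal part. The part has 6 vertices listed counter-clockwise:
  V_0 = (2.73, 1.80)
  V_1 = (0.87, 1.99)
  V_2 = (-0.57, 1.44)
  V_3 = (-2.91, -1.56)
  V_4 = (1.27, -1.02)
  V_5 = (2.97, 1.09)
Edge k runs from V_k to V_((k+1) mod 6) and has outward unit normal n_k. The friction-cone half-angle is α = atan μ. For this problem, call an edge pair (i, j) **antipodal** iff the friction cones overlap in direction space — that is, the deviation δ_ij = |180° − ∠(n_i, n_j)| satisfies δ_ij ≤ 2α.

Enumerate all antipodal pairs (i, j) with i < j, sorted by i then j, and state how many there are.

count = 3; pairs: (0,3), (1,3), (2,4)

α = atan 0.25 = 14.04°;  2α = 28.07°
n_0 = (+0.1016, +0.9948)
n_1 = (-0.3568, +0.9342)
n_2 = (-0.7885, +0.6150)
n_3 = (+0.1281, -0.9918)
n_4 = (+0.7787, -0.6274)
n_5 = (+0.9473, +0.3202)
  (0,1): δ = 153.26°  ·
  (0,2): δ = 122.12°  ·
  (0,3): δ = 13.19°  ✓
  (0,4): δ = 56.97°  ·
  (0,5): δ = 114.51°  ·
  (1,2): δ = 148.86°  ·
  (1,3): δ = 13.54°  ✓
  (1,4): δ = 30.24°  ·
  (1,5): δ = 87.77°  ·
  (2,3): δ = 44.68°  ·
  (2,4): δ = 0.90°  ✓
  (2,5): δ = 56.63°  ·
  (3,4): δ = 136.22°  ·
  (3,5): δ = 78.68°  ·
  (4,5): δ = 122.47°  ·
antipodal pairs: 3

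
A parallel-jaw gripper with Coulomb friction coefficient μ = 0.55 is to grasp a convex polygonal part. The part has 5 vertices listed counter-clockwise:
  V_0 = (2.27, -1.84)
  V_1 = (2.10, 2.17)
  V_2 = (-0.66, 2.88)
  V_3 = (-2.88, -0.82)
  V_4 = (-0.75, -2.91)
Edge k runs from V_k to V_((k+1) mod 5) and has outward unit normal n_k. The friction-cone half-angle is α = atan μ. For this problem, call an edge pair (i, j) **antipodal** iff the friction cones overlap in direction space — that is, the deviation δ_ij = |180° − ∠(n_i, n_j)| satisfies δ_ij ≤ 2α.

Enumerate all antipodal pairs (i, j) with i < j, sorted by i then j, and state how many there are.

count = 5; pairs: (0,2), (0,3), (1,3), (1,4), (2,4)

α = atan 0.55 = 28.81°;  2α = 57.62°
n_0 = (+0.9991, +0.0424)
n_1 = (+0.2491, +0.9685)
n_2 = (-0.8575, +0.5145)
n_3 = (-0.7004, -0.7138)
n_4 = (+0.3340, -0.9426)
  (0,1): δ = 106.85°  ·
  (0,2): δ = 33.39°  ✓
  (0,3): δ = 43.12°  ✓
  (0,4): δ = 107.08°  ·
  (1,2): δ = 106.54°  ·
  (1,3): δ = 30.03°  ✓
  (1,4): δ = 33.94°  ✓
  (2,3): δ = 103.49°  ·
  (2,4): δ = 39.53°  ✓
  (3,4): δ = 116.03°  ·
antipodal pairs: 5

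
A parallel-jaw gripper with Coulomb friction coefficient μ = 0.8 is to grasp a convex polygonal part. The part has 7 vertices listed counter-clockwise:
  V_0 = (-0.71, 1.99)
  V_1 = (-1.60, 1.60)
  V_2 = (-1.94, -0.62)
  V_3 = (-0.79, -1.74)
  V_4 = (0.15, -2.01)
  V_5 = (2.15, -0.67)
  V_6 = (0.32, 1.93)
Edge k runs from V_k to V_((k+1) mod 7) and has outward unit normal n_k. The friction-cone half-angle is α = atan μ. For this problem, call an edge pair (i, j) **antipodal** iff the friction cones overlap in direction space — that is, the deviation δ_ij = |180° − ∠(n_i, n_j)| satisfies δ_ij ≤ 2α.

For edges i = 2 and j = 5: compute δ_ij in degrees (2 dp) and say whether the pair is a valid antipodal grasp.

α = atan 0.8 = 38.66°;  2α = 77.32°
edge 2: e_2 = (+1.15, -1.12);  n_2 = (-0.6977, -0.7164)
edge 5: e_5 = (-1.83, +2.60);  n_5 = (+0.8178, +0.5756)
∠(n_2, n_5) = 169.38°
δ = |180° − 169.38°| = 10.62°
10.62° ≤ 2α = 77.32°  →  valid

δ = 10.62°, valid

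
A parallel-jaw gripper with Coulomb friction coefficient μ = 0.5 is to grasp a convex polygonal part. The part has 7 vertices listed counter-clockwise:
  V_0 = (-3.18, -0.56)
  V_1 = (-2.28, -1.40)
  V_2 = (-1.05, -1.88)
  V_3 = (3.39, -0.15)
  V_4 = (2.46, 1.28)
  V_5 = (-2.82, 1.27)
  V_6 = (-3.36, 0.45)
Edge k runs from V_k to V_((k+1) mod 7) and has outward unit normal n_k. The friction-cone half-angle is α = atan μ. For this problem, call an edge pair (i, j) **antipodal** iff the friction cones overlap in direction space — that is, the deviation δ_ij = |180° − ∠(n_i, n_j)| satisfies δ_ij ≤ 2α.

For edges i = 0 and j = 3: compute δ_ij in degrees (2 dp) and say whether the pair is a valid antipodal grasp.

α = atan 0.5 = 26.57°;  2α = 53.13°
edge 0: e_0 = (+0.90, -0.84);  n_0 = (-0.6823, -0.7311)
edge 3: e_3 = (-0.93, +1.43);  n_3 = (+0.8383, +0.5452)
∠(n_0, n_3) = 166.06°
δ = |180° − 166.06°| = 13.94°
13.94° ≤ 2α = 53.13°  →  valid

δ = 13.94°, valid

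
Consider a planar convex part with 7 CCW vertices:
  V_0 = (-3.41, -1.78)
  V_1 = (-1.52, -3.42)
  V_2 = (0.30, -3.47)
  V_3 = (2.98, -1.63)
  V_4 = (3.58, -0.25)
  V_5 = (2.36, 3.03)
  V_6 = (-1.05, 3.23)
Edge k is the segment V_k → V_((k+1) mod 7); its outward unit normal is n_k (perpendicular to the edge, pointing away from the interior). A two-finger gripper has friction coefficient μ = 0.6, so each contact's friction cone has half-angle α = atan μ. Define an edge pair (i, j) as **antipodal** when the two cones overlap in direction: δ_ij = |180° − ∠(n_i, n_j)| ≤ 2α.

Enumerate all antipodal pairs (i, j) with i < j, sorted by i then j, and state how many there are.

α = atan 0.6 = 30.96°;  2α = 61.93°
n_0 = (-0.6554, -0.7553)
n_1 = (-0.0275, -0.9996)
n_2 = (+0.5660, -0.8244)
n_3 = (+0.9171, -0.3987)
n_4 = (+0.9373, +0.3486)
n_5 = (+0.0586, +0.9983)
n_6 = (-0.9047, +0.4261)
  (0,1): δ = 140.62°  ·
  (0,2): δ = 104.58°  ·
  (0,3): δ = 72.55°  ·
  (0,4): δ = 28.65°  ✓
  (0,5): δ = 37.59°  ✓
  (0,6): δ = 105.73°  ·
  (1,2): δ = 143.95°  ·
  (1,3): δ = 111.92°  ·
  (1,4): δ = 68.02°  ·
  (1,5): δ = 1.78°  ✓
  (1,6): δ = 66.35°  ·
  (2,3): δ = 147.97°  ·
  (2,4): δ = 104.07°  ·
  (2,5): δ = 37.83°  ✓
  (2,6): δ = 30.30°  ✓
  (3,4): δ = 136.10°  ·
  (3,5): δ = 69.86°  ·
  (3,6): δ = 1.72°  ✓
  (4,5): δ = 113.76°  ·
  (4,6): δ = 45.63°  ✓
  (5,6): δ = 111.87°  ·
antipodal pairs: 7

count = 7; pairs: (0,4), (0,5), (1,5), (2,5), (2,6), (3,6), (4,6)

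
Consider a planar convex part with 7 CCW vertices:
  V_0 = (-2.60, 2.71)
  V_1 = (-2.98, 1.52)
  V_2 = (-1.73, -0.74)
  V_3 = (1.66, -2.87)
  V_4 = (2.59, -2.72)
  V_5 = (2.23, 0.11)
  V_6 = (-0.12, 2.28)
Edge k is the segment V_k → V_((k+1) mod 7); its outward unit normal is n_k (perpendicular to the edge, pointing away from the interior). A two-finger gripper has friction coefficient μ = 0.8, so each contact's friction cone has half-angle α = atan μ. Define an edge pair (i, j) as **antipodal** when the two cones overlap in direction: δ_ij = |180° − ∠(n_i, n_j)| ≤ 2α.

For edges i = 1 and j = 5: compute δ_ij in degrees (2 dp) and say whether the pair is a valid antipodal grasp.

α = atan 0.8 = 38.66°;  2α = 77.32°
edge 1: e_1 = (+1.25, -2.26);  n_1 = (-0.8751, -0.4840)
edge 5: e_5 = (-2.35, +2.17);  n_5 = (+0.6784, +0.7347)
∠(n_1, n_5) = 161.67°
δ = |180° − 161.67°| = 18.33°
18.33° ≤ 2α = 77.32°  →  valid

δ = 18.33°, valid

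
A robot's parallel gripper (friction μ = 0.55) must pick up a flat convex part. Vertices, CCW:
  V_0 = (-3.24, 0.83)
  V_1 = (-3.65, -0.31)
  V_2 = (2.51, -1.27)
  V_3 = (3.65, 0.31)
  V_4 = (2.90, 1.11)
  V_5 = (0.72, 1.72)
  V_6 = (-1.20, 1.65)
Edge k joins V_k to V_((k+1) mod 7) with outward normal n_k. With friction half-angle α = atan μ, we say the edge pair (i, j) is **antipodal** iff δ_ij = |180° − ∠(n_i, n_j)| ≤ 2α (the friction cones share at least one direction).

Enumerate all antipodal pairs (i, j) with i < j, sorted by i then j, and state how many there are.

α = atan 0.55 = 28.81°;  2α = 57.62°
n_0 = (-0.9410, +0.3384)
n_1 = (-0.1540, -0.9881)
n_2 = (+0.8109, -0.5851)
n_3 = (+0.7295, +0.6839)
n_4 = (+0.2695, +0.9630)
n_5 = (-0.0364, +0.9993)
n_6 = (-0.3730, +0.9278)
  (0,1): δ = 79.08°  ·
  (0,2): δ = 16.03°  ✓
  (0,3): δ = 62.93°  ·
  (0,4): δ = 94.15°  ·
  (0,5): δ = 111.87°  ·
  (0,6): δ = 131.68°  ·
  (1,2): δ = 116.95°  ·
  (1,3): δ = 37.99°  ✓
  (1,4): δ = 6.77°  ✓
  (1,5): δ = 10.95°  ✓
  (1,6): δ = 30.76°  ✓
  (2,3): δ = 101.04°  ·
  (2,4): δ = 69.82°  ·
  (2,5): δ = 52.10°  ✓
  (2,6): δ = 32.29°  ✓
  (3,4): δ = 148.78°  ·
  (3,5): δ = 131.06°  ·
  (3,6): δ = 111.25°  ·
  (4,5): δ = 162.28°  ·
  (4,6): δ = 142.47°  ·
  (5,6): δ = 160.19°  ·
antipodal pairs: 7

count = 7; pairs: (0,2), (1,3), (1,4), (1,5), (1,6), (2,5), (2,6)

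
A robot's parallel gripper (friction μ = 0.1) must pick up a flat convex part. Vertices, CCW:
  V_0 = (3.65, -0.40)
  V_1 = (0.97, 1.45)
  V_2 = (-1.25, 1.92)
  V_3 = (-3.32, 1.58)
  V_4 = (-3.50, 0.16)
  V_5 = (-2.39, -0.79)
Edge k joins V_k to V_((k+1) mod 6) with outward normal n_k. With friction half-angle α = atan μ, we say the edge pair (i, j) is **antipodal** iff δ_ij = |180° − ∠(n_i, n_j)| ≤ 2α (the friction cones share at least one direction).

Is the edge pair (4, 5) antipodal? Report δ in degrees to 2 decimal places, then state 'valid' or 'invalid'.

δ = 135.75°, invalid

α = atan 0.1 = 5.71°;  2α = 11.42°
edge 4: e_4 = (+1.11, -0.95);  n_4 = (-0.6502, -0.7597)
edge 5: e_5 = (+6.04, +0.39);  n_5 = (+0.0644, -0.9979)
∠(n_4, n_5) = 44.25°
δ = |180° − 44.25°| = 135.75°
135.75° > 2α = 11.42°  →  invalid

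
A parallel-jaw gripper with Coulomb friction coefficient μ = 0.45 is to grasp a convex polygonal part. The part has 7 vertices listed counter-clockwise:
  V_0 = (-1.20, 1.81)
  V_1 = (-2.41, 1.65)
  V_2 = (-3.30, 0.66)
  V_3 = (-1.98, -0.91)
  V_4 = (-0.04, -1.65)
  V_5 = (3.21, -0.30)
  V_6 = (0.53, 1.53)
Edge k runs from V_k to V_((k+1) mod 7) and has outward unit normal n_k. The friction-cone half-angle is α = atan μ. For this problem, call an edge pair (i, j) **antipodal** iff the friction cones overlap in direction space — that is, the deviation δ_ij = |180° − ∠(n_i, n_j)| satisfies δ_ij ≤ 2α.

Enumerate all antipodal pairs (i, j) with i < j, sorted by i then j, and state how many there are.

count = 8; pairs: (0,3), (0,4), (1,4), (2,5), (2,6), (3,5), (3,6), (4,6)

α = atan 0.45 = 24.23°;  2α = 48.46°
n_0 = (-0.1311, +0.9914)
n_1 = (-0.7437, +0.6685)
n_2 = (-0.7654, -0.6435)
n_3 = (-0.3564, -0.9343)
n_4 = (+0.3836, -0.9235)
n_5 = (+0.5639, +0.8258)
n_6 = (+0.1598, +0.9872)
  (0,1): δ = 139.49°  ·
  (0,2): δ = 57.48°  ·
  (0,3): δ = 28.41°  ✓
  (0,4): δ = 15.02°  ✓
  (0,5): δ = 138.14°  ·
  (0,6): δ = 163.27°  ·
  (1,2): δ = 97.99°  ·
  (1,3): δ = 68.92°  ·
  (1,4): δ = 25.49°  ✓
  (1,5): δ = 97.63°  ·
  (1,6): δ = 122.76°  ·
  (2,3): δ = 150.93°  ·
  (2,4): δ = 107.50°  ·
  (2,5): δ = 15.62°  ✓
  (2,6): δ = 40.75°  ✓
  (3,4): δ = 136.56°  ·
  (3,5): δ = 13.45°  ✓
  (3,6): δ = 11.69°  ✓
  (4,5): δ = 56.88°  ·
  (4,6): δ = 31.75°  ✓
  (5,6): δ = 154.87°  ·
antipodal pairs: 8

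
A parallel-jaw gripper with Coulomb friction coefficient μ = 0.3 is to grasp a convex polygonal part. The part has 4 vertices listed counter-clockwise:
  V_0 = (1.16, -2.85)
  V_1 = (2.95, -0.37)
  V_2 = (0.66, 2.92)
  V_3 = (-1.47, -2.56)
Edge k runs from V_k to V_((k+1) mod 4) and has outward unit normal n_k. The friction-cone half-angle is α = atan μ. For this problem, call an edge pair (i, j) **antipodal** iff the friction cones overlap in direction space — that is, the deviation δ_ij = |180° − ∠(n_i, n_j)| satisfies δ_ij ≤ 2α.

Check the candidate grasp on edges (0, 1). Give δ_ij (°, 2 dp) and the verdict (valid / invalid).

δ = 109.34°, invalid

α = atan 0.3 = 16.70°;  2α = 33.40°
edge 0: e_0 = (+1.79, +2.48);  n_0 = (+0.8109, -0.5853)
edge 1: e_1 = (-2.29, +3.29);  n_1 = (+0.8208, +0.5713)
∠(n_0, n_1) = 70.66°
δ = |180° − 70.66°| = 109.34°
109.34° > 2α = 33.40°  →  invalid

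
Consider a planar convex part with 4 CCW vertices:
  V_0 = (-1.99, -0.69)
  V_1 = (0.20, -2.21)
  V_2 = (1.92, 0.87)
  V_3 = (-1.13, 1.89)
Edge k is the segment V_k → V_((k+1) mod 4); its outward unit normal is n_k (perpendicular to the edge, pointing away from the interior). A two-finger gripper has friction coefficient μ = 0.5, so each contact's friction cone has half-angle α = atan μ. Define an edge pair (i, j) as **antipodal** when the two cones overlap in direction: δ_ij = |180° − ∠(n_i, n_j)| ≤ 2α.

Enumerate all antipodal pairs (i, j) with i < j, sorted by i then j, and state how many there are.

α = atan 0.5 = 26.57°;  2α = 53.13°
n_0 = (-0.5702, -0.8215)
n_1 = (+0.8731, -0.4876)
n_2 = (+0.3172, +0.9484)
n_3 = (-0.9487, +0.3162)
  (0,1): δ = 84.42°  ·
  (0,2): δ = 16.27°  ✓
  (0,3): δ = 106.33°  ·
  (1,2): δ = 79.31°  ·
  (1,3): δ = 10.75°  ✓
  (2,3): δ = 89.94°  ·
antipodal pairs: 2

count = 2; pairs: (0,2), (1,3)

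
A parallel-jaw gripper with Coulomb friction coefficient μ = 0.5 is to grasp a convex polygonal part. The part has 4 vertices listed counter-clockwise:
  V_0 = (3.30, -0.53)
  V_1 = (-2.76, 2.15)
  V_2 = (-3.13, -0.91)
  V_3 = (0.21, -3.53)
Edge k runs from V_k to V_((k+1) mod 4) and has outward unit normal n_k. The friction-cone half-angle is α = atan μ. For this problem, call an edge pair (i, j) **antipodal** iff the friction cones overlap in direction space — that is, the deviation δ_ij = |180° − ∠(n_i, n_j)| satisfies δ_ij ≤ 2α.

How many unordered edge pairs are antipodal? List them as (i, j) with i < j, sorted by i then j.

α = atan 0.5 = 26.57°;  2α = 53.13°
n_0 = (+0.4045, +0.9146)
n_1 = (-0.9928, +0.1200)
n_2 = (-0.6172, -0.7868)
n_3 = (+0.6966, -0.7175)
  (0,1): δ = 73.04°  ·
  (0,2): δ = 14.25°  ✓
  (0,3): δ = 68.01°  ·
  (1,2): δ = 121.22°  ·
  (1,3): δ = 38.95°  ✓
  (2,3): δ = 97.73°  ·
antipodal pairs: 2

count = 2; pairs: (0,2), (1,3)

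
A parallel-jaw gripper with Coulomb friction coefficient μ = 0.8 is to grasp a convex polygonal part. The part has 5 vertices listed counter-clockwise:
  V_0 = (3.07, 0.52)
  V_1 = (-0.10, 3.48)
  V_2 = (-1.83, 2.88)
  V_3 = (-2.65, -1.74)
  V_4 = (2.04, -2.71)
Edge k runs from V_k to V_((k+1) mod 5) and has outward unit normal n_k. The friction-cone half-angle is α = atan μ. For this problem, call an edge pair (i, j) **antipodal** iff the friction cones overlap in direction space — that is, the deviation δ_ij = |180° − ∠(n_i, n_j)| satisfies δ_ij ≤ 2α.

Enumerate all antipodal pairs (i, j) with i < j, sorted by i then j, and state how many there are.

count = 5; pairs: (0,2), (0,3), (1,3), (1,4), (2,4)

α = atan 0.8 = 38.66°;  2α = 77.32°
n_0 = (+0.6825, +0.7309)
n_1 = (-0.3277, +0.9448)
n_2 = (-0.9846, +0.1748)
n_3 = (-0.2025, -0.9793)
n_4 = (+0.9527, -0.3038)
  (0,1): δ = 117.83°  ·
  (0,2): δ = 57.03°  ✓
  (0,3): δ = 31.35°  ✓
  (0,4): δ = 115.35°  ·
  (1,2): δ = 119.19°  ·
  (1,3): δ = 30.81°  ✓
  (1,4): δ = 53.19°  ✓
  (2,3): δ = 91.62°  ·
  (2,4): δ = 7.62°  ✓
  (3,4): δ = 96.00°  ·
antipodal pairs: 5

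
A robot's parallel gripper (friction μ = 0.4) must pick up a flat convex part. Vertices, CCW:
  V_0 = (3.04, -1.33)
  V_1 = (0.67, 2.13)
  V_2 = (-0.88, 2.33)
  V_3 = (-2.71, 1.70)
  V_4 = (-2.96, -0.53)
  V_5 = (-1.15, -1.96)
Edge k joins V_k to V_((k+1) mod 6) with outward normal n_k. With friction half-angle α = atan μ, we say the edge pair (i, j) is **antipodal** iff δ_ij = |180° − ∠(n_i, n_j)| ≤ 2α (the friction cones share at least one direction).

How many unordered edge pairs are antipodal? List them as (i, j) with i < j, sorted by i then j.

count = 5; pairs: (0,3), (0,4), (1,4), (1,5), (2,5)

α = atan 0.4 = 21.80°;  2α = 43.60°
n_0 = (+0.8250, +0.5651)
n_1 = (+0.1280, +0.9918)
n_2 = (-0.3255, +0.9455)
n_3 = (-0.9938, +0.1114)
n_4 = (-0.6199, -0.7847)
n_5 = (+0.1487, -0.9889)
  (0,1): δ = 131.76°  ·
  (0,2): δ = 105.41°  ·
  (0,3): δ = 40.81°  ✓
  (0,4): δ = 17.28°  ✓
  (0,5): δ = 64.14°  ·
  (1,2): δ = 153.65°  ·
  (1,3): δ = 89.04°  ·
  (1,4): δ = 30.96°  ✓
  (1,5): δ = 15.90°  ✓
  (2,3): δ = 115.39°  ·
  (2,4): δ = 57.31°  ·
  (2,5): δ = 10.45°  ✓
  (3,4): δ = 121.91°  ·
  (3,5): δ = 75.05°  ·
  (4,5): δ = 133.14°  ·
antipodal pairs: 5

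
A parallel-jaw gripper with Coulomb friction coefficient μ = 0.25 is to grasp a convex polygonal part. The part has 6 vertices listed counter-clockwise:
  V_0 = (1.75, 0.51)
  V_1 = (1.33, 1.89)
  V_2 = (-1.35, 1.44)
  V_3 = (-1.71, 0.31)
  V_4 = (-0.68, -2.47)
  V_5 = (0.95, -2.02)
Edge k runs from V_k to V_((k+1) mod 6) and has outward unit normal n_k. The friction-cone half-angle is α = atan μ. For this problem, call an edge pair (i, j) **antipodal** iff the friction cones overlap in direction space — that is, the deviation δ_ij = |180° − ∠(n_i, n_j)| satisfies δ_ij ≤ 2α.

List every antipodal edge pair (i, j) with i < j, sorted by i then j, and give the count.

α = atan 0.25 = 14.04°;  2α = 28.07°
n_0 = (+0.9567, +0.2912)
n_1 = (-0.1656, +0.9862)
n_2 = (-0.9528, +0.3036)
n_3 = (-0.9377, -0.3474)
n_4 = (+0.2661, -0.9639)
n_5 = (+0.9535, -0.3015)
  (0,1): δ = 97.40°  ·
  (0,2): δ = 34.60°  ·
  (0,3): δ = 3.40°  ✓
  (0,4): δ = 88.51°  ·
  (0,5): δ = 145.53°  ·
  (1,2): δ = 117.20°  ·
  (1,3): δ = 79.20°  ·
  (1,4): δ = 5.90°  ✓
  (1,5): δ = 62.92°  ·
  (2,3): δ = 142.00°  ·
  (2,4): δ = 56.90°  ·
  (2,5): δ = 0.12°  ✓
  (3,4): δ = 94.90°  ·
  (3,5): δ = 37.88°  ·
  (4,5): δ = 122.98°  ·
antipodal pairs: 3

count = 3; pairs: (0,3), (1,4), (2,5)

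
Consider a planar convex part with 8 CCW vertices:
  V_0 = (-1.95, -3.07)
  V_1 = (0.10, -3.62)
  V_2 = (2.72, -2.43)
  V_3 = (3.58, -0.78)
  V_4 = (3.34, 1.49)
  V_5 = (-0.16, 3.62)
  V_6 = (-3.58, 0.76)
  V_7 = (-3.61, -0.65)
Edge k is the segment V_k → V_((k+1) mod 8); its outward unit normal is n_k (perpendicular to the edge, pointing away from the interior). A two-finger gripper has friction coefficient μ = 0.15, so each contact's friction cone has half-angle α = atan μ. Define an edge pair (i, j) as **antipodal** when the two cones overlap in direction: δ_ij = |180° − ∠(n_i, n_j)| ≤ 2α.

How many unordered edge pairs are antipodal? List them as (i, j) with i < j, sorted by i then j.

α = atan 0.15 = 8.53°;  2α = 17.06°
n_0 = (-0.2591, -0.9658)
n_1 = (+0.4135, -0.9105)
n_2 = (+0.8868, -0.4622)
n_3 = (+0.9945, +0.1051)
n_4 = (+0.5199, +0.8542)
n_5 = (-0.6415, +0.7671)
n_6 = (-0.9998, +0.0213)
n_7 = (-0.8246, -0.5657)
  (0,1): δ = 140.55°  ·
  (0,2): δ = 102.51°  ·
  (0,3): δ = 68.95°  ·
  (0,4): δ = 16.31°  ✓
  (0,5): δ = 54.92°  ·
  (0,6): δ = 103.80°  ·
  (0,7): δ = 139.47°  ·
  (1,2): δ = 141.96°  ·
  (1,3): δ = 108.39°  ·
  (1,4): δ = 55.75°  ·
  (1,5): δ = 15.48°  ✓
  (1,6): δ = 64.35°  ·
  (1,7): δ = 100.02°  ·
  (2,3): δ = 146.44°  ·
  (2,4): δ = 93.79°  ·
  (2,5): δ = 22.57°  ·
  (2,6): δ = 26.31°  ·
  (2,7): δ = 61.98°  ·
  (3,4): δ = 127.36°  ·
  (3,5): δ = 56.13°  ·
  (3,6): δ = 7.25°  ✓
  (3,7): δ = 28.41°  ·
  (4,5): δ = 108.77°  ·
  (4,6): δ = 59.90°  ·
  (4,7): δ = 24.23°  ·
  (5,6): δ = 131.12°  ·
  (5,7): δ = 95.46°  ·
  (6,7): δ = 144.33°  ·
antipodal pairs: 3

count = 3; pairs: (0,4), (1,5), (3,6)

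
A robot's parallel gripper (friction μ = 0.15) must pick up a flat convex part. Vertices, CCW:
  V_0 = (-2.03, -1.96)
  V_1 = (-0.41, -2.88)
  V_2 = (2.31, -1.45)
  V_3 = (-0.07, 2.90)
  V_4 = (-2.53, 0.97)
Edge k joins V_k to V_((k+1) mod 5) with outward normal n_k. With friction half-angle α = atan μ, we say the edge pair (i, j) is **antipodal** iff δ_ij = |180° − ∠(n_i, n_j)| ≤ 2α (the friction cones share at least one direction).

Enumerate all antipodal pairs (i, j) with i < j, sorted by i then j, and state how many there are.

α = atan 0.15 = 8.53°;  2α = 17.06°
n_0 = (-0.4938, -0.8696)
n_1 = (+0.4653, -0.8851)
n_2 = (+0.8773, +0.4800)
n_3 = (-0.6173, +0.7868)
n_4 = (-0.9858, -0.1682)
  (0,1): δ = 122.68°  ·
  (0,2): δ = 31.72°  ·
  (0,3): δ = 67.71°  ·
  (0,4): δ = 129.28°  ·
  (1,2): δ = 89.05°  ·
  (1,3): δ = 10.38°  ✓
  (1,4): δ = 71.95°  ·
  (2,3): δ = 80.57°  ·
  (2,4): δ = 19.00°  ·
  (3,4): δ = 118.43°  ·
antipodal pairs: 1

count = 1; pairs: (1,3)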